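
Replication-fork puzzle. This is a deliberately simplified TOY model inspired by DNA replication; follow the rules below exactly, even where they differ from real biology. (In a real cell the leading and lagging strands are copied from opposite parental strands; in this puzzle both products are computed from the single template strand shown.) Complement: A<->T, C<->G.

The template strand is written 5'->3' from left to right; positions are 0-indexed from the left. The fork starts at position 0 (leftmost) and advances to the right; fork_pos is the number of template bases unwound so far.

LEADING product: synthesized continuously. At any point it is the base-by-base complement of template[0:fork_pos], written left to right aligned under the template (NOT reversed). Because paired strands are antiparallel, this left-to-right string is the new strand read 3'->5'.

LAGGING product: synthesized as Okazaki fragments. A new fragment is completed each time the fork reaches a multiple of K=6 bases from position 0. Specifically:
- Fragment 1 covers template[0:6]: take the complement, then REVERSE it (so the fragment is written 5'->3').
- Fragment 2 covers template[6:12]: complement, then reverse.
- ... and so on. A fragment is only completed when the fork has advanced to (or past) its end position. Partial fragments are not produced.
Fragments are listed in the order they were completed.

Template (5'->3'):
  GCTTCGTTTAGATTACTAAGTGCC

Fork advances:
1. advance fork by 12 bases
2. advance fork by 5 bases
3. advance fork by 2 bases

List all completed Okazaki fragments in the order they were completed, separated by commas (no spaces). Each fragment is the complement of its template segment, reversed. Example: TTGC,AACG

Step 1: advance 12 -> fork_pos = 0 + 12 = 12. Reached multiple(s) of 6: 6, 12 -> fragments 1-2 completed (2 total).
Step 2: advance 5 -> fork_pos = 12 + 5 = 17. Next multiple of 6 is 18 (not reached); still 2 fragment(s).
Step 3: advance 2 -> fork_pos = 17 + 2 = 19. Reached multiple(s) of 6: 18 -> fragment 3 completed (3 total).
Final fork_pos = 19, so 3 fragment(s) are complete. Build each: template segment -> complement -> reverse.
Fragment 1: template[0:6] = GCTTCG -> complement CGAAGC -> reversed CGAAGC
Fragment 2: template[6:12] = TTTAGA -> complement AAATCT -> reversed TCTAAA
Fragment 3: template[12:18] = TTACTA -> complement AATGAT -> reversed TAGTAA

Answer: CGAAGC,TCTAAA,TAGTAA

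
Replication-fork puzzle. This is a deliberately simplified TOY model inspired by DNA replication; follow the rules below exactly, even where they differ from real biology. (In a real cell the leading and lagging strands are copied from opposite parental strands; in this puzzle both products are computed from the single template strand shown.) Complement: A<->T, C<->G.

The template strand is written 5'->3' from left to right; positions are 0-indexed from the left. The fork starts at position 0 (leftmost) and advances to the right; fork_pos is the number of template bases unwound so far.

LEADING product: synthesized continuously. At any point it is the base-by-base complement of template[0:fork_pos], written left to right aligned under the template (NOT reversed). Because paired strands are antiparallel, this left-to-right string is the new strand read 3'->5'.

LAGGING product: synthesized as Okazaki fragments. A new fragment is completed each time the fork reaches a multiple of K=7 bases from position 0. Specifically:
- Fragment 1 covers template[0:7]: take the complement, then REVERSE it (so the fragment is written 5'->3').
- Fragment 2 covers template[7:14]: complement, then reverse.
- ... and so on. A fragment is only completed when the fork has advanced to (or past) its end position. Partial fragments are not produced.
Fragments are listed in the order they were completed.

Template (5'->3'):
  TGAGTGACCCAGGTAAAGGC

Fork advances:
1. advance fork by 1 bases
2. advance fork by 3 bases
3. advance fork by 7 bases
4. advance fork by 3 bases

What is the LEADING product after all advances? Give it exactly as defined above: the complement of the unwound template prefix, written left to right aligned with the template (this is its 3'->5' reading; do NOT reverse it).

Step 1: advance 1 -> fork_pos = 0 + 1 = 1.
Step 2: advance 3 -> fork_pos = 1 + 3 = 4.
Step 3: advance 7 -> fork_pos = 4 + 7 = 11.
Step 4: advance 3 -> fork_pos = 11 + 3 = 14.
Unwound prefix: template[0:14] = TGAGTGACCCAGGT
Complement it base by base (A<->T, C<->G), keeping left-to-right order:
  [0:5] TGAGT -> ACTCA
  [5:10] GACCC -> CTGGG
  [10:14] AGGT -> TCCA
Concatenate: ACTCACTGGGTCCA (length 14; written aligned with the template, i.e. 3'->5').

Answer: ACTCACTGGGTCCA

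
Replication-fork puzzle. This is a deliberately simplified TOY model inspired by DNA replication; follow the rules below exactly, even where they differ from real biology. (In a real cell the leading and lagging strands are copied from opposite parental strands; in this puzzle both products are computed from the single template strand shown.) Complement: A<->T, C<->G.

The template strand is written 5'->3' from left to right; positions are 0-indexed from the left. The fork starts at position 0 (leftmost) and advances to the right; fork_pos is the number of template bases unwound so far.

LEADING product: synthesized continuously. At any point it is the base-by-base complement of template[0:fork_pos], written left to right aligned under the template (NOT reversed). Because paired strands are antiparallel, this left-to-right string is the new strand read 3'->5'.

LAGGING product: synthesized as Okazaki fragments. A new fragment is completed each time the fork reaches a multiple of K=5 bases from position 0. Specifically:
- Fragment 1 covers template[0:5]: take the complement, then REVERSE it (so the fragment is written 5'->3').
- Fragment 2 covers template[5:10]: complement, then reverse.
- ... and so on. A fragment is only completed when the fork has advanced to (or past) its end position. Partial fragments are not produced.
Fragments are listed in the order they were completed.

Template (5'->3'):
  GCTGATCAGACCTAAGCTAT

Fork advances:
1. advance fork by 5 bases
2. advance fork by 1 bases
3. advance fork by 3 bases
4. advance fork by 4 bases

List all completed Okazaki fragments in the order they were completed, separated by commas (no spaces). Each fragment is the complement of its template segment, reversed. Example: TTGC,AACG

Step 1: advance 5 -> fork_pos = 0 + 5 = 5. Reached multiple(s) of 5: 5 -> fragment 1 completed (1 total).
Step 2: advance 1 -> fork_pos = 5 + 1 = 6. Next multiple of 5 is 10 (not reached); still 1 fragment(s).
Step 3: advance 3 -> fork_pos = 6 + 3 = 9. Next multiple of 5 is 10 (not reached); still 1 fragment(s).
Step 4: advance 4 -> fork_pos = 9 + 4 = 13. Reached multiple(s) of 5: 10 -> fragment 2 completed (2 total).
Final fork_pos = 13, so 2 fragment(s) are complete. Build each: template segment -> complement -> reverse.
Fragment 1: template[0:5] = GCTGA -> complement CGACT -> reversed TCAGC
Fragment 2: template[5:10] = TCAGA -> complement AGTCT -> reversed TCTGA

Answer: TCAGC,TCTGA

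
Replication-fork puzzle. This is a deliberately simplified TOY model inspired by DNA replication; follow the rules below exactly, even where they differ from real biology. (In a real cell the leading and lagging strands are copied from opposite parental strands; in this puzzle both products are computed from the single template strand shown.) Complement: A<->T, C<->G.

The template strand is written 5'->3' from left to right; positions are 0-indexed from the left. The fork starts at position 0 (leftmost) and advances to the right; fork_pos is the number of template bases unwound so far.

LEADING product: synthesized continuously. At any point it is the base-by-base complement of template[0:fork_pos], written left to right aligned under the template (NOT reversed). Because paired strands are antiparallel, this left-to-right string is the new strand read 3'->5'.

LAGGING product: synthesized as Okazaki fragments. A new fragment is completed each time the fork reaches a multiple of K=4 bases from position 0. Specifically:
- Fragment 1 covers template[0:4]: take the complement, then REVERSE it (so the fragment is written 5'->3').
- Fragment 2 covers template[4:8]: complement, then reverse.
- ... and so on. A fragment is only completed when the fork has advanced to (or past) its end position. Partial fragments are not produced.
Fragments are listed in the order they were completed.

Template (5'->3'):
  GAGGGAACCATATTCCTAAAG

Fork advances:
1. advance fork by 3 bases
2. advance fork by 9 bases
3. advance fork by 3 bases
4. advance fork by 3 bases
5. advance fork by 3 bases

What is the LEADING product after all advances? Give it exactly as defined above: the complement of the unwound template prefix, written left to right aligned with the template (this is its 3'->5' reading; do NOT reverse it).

Step 1: advance 3 -> fork_pos = 0 + 3 = 3.
Step 2: advance 9 -> fork_pos = 3 + 9 = 12.
Step 3: advance 3 -> fork_pos = 12 + 3 = 15.
Step 4: advance 3 -> fork_pos = 15 + 3 = 18.
Step 5: advance 3 -> fork_pos = 18 + 3 = 21.
Unwound prefix: template[0:21] = GAGGGAACCATATTCCTAAAG
Complement it base by base (A<->T, C<->G), keeping left-to-right order:
  [0:5] GAGGG -> CTCCC
  [5:10] AACCA -> TTGGT
  [10:15] TATTC -> ATAAG
  [15:20] CTAAA -> GATTT
  [20:21] G -> C
Concatenate: CTCCCTTGGTATAAGGATTTC (length 21; written aligned with the template, i.e. 3'->5').

Answer: CTCCCTTGGTATAAGGATTTC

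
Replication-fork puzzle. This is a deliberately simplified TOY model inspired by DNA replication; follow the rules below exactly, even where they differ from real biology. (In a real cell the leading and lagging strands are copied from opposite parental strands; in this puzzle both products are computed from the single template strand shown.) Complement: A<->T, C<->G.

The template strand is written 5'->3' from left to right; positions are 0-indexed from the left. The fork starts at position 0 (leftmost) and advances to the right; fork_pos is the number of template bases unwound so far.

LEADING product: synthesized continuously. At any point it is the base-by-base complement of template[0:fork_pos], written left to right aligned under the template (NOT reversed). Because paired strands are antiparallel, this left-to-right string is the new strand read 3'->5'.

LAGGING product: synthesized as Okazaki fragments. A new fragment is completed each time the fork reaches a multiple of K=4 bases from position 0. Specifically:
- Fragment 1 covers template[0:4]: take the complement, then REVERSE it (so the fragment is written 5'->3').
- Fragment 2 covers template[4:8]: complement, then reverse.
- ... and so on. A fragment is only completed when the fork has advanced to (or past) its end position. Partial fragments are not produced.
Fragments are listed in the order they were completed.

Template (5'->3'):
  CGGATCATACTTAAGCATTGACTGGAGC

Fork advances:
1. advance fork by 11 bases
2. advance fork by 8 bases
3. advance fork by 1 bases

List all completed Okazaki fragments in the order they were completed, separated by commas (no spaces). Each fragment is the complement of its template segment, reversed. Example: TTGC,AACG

Step 1: advance 11 -> fork_pos = 0 + 11 = 11. Reached multiple(s) of 4: 4, 8 -> fragments 1-2 completed (2 total).
Step 2: advance 8 -> fork_pos = 11 + 8 = 19. Reached multiple(s) of 4: 12, 16 -> fragments 3-4 completed (4 total).
Step 3: advance 1 -> fork_pos = 19 + 1 = 20. Reached multiple(s) of 4: 20 -> fragment 5 completed (5 total).
Final fork_pos = 20, so 5 fragment(s) are complete. Build each: template segment -> complement -> reverse.
Fragment 1: template[0:4] = CGGA -> complement GCCT -> reversed TCCG
Fragment 2: template[4:8] = TCAT -> complement AGTA -> reversed ATGA
Fragment 3: template[8:12] = ACTT -> complement TGAA -> reversed AAGT
Fragment 4: template[12:16] = AAGC -> complement TTCG -> reversed GCTT
Fragment 5: template[16:20] = ATTG -> complement TAAC -> reversed CAAT

Answer: TCCG,ATGA,AAGT,GCTT,CAAT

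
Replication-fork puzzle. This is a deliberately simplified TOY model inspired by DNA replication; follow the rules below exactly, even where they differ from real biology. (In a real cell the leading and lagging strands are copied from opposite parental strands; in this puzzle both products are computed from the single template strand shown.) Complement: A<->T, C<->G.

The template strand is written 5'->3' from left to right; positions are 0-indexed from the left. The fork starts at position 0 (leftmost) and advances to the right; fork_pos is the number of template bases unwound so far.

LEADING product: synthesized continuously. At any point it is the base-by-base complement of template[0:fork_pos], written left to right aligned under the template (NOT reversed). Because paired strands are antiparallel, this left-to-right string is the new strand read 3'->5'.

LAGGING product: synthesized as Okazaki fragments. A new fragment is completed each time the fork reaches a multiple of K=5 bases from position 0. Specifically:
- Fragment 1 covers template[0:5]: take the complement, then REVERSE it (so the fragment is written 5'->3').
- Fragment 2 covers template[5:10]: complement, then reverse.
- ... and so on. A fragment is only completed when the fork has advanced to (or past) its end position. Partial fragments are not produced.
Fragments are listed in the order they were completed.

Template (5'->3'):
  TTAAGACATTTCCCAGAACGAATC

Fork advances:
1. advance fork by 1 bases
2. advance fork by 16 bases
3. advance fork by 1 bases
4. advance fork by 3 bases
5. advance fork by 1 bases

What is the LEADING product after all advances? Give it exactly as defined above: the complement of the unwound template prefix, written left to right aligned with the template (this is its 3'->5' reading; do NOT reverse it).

Step 1: advance 1 -> fork_pos = 0 + 1 = 1.
Step 2: advance 16 -> fork_pos = 1 + 16 = 17.
Step 3: advance 1 -> fork_pos = 17 + 1 = 18.
Step 4: advance 3 -> fork_pos = 18 + 3 = 21.
Step 5: advance 1 -> fork_pos = 21 + 1 = 22.
Unwound prefix: template[0:22] = TTAAGACATTTCCCAGAACGAA
Complement it base by base (A<->T, C<->G), keeping left-to-right order:
  [0:5] TTAAG -> AATTC
  [5:10] ACATT -> TGTAA
  [10:15] TCCCA -> AGGGT
  [15:20] GAACG -> CTTGC
  [20:22] AA -> TT
Concatenate: AATTCTGTAAAGGGTCTTGCTT (length 22; written aligned with the template, i.e. 3'->5').

Answer: AATTCTGTAAAGGGTCTTGCTT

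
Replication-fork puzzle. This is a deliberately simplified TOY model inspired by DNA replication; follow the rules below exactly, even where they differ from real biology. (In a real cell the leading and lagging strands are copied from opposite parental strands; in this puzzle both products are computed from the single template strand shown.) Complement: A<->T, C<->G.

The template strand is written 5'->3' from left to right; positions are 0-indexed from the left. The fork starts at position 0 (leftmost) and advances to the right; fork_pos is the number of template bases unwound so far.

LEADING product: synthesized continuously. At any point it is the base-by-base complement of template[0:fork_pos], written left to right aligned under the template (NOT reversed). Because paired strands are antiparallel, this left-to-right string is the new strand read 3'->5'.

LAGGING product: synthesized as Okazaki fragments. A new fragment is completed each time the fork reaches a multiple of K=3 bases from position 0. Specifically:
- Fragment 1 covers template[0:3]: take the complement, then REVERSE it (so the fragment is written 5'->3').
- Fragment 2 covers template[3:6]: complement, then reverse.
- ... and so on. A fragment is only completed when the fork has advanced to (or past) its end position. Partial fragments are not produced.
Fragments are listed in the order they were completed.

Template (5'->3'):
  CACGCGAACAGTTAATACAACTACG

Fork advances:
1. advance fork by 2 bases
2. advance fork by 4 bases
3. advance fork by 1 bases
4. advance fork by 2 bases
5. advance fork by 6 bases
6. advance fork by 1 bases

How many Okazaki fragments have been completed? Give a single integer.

Step 1: advance 2 -> fork_pos = 0 + 2 = 2. Next multiple of 3 is 3 (not reached); still 0 fragment(s).
Step 2: advance 4 -> fork_pos = 2 + 4 = 6. Reached multiple(s) of 3: 3, 6 -> fragments 1-2 completed (2 total).
Step 3: advance 1 -> fork_pos = 6 + 1 = 7. Next multiple of 3 is 9 (not reached); still 2 fragment(s).
Step 4: advance 2 -> fork_pos = 7 + 2 = 9. Reached multiple(s) of 3: 9 -> fragment 3 completed (3 total).
Step 5: advance 6 -> fork_pos = 9 + 6 = 15. Reached multiple(s) of 3: 12, 15 -> fragments 4-5 completed (5 total).
Step 6: advance 1 -> fork_pos = 15 + 1 = 16. Next multiple of 3 is 18 (not reached); still 5 fragment(s).
Check: final fork_pos = 16; the multiples of 3 that are <= 16 are 3..15 -> 16 // 3 = 5 completed fragment(s).

Answer: 5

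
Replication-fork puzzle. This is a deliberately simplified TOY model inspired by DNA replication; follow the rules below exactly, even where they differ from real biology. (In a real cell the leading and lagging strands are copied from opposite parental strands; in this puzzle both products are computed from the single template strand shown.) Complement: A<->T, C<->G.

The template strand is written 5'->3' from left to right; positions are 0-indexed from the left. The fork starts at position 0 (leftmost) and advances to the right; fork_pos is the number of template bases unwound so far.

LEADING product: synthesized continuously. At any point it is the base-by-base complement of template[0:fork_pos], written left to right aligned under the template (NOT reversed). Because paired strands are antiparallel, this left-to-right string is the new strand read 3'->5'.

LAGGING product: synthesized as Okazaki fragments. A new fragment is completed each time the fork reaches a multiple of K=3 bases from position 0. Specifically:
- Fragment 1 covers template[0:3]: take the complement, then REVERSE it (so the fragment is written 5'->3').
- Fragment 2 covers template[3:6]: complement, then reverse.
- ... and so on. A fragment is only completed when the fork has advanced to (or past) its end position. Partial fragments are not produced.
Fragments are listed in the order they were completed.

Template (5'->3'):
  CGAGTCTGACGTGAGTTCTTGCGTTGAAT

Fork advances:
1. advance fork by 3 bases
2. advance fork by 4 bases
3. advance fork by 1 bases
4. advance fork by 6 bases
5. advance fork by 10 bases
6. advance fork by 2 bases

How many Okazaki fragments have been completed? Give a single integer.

Answer: 8

Derivation:
Step 1: advance 3 -> fork_pos = 0 + 3 = 3. Reached multiple(s) of 3: 3 -> fragment 1 completed (1 total).
Step 2: advance 4 -> fork_pos = 3 + 4 = 7. Reached multiple(s) of 3: 6 -> fragment 2 completed (2 total).
Step 3: advance 1 -> fork_pos = 7 + 1 = 8. Next multiple of 3 is 9 (not reached); still 2 fragment(s).
Step 4: advance 6 -> fork_pos = 8 + 6 = 14. Reached multiple(s) of 3: 9, 12 -> fragments 3-4 completed (4 total).
Step 5: advance 10 -> fork_pos = 14 + 10 = 24. Reached multiple(s) of 3: 15, 18, 21, 24 -> fragments 5-8 completed (8 total).
Step 6: advance 2 -> fork_pos = 24 + 2 = 26. Next multiple of 3 is 27 (not reached); still 8 fragment(s).
Check: final fork_pos = 26; the multiples of 3 that are <= 26 are 3..24 -> 26 // 3 = 8 completed fragment(s).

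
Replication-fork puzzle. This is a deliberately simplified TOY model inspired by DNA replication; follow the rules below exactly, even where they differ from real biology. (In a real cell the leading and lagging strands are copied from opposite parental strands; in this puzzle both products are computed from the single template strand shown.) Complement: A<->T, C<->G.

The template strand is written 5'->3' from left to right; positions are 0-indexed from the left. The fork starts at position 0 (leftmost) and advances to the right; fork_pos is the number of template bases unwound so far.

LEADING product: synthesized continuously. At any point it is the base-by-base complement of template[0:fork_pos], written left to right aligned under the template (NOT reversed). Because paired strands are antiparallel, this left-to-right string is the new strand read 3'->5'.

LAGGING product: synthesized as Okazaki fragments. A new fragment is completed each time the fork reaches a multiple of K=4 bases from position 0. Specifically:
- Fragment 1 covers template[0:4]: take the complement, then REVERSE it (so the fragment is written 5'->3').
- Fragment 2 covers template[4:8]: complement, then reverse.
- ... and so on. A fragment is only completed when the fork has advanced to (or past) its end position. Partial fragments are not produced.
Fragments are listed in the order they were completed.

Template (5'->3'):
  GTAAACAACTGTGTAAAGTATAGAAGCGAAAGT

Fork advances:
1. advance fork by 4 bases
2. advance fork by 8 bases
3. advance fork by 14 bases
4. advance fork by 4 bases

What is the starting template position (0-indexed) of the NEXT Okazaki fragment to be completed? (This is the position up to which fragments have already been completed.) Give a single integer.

Step 1: advance 4 -> fork_pos = 0 + 4 = 4. Reached multiple(s) of 4: 4 -> fragment 1 completed (1 total).
Step 2: advance 8 -> fork_pos = 4 + 8 = 12. Reached multiple(s) of 4: 8, 12 -> fragments 2-3 completed (3 total).
Step 3: advance 14 -> fork_pos = 12 + 14 = 26. Reached multiple(s) of 4: 16, 20, 24 -> fragments 4-6 completed (6 total).
Step 4: advance 4 -> fork_pos = 26 + 4 = 30. Reached multiple(s) of 4: 28 -> fragment 7 completed (7 total).
7 fragment(s) completed, covering template[0:28] (7 x 4 = 28). The next fragment, fragment 8, covers template[28:32], so it starts at position 28.

Answer: 28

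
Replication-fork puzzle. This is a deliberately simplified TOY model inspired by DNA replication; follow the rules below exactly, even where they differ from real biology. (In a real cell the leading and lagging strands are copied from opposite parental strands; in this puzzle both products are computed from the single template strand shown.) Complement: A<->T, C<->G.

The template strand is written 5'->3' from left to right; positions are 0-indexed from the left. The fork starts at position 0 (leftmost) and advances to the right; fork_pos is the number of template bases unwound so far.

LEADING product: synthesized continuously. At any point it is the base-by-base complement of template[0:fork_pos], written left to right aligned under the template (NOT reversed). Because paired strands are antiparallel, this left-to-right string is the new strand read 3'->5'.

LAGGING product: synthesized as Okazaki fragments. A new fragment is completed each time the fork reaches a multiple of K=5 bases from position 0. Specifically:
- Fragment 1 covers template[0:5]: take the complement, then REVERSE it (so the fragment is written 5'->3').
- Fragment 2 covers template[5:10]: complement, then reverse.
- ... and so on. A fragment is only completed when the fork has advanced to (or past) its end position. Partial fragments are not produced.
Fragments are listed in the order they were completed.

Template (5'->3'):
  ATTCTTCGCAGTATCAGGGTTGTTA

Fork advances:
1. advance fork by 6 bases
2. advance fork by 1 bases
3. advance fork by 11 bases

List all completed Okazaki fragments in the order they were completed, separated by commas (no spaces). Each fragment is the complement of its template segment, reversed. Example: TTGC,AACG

Step 1: advance 6 -> fork_pos = 0 + 6 = 6. Reached multiple(s) of 5: 5 -> fragment 1 completed (1 total).
Step 2: advance 1 -> fork_pos = 6 + 1 = 7. Next multiple of 5 is 10 (not reached); still 1 fragment(s).
Step 3: advance 11 -> fork_pos = 7 + 11 = 18. Reached multiple(s) of 5: 10, 15 -> fragments 2-3 completed (3 total).
Final fork_pos = 18, so 3 fragment(s) are complete. Build each: template segment -> complement -> reverse.
Fragment 1: template[0:5] = ATTCT -> complement TAAGA -> reversed AGAAT
Fragment 2: template[5:10] = TCGCA -> complement AGCGT -> reversed TGCGA
Fragment 3: template[10:15] = GTATC -> complement CATAG -> reversed GATAC

Answer: AGAAT,TGCGA,GATAC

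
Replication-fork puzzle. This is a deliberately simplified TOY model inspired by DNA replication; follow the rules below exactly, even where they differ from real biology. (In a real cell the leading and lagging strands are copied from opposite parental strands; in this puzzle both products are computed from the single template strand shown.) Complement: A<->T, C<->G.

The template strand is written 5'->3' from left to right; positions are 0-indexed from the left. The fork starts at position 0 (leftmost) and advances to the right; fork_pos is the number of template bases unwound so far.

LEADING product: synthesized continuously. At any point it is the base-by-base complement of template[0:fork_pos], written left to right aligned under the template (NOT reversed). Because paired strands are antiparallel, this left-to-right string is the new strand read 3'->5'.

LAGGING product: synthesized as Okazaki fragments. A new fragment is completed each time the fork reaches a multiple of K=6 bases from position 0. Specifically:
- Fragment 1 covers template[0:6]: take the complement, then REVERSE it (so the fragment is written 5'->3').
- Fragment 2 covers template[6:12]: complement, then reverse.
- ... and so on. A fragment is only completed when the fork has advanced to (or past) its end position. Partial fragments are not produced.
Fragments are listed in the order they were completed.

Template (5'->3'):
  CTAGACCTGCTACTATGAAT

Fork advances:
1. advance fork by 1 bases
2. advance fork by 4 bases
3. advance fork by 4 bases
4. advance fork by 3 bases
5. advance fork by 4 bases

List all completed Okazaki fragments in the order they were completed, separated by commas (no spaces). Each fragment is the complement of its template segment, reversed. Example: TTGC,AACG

Step 1: advance 1 -> fork_pos = 0 + 1 = 1. Next multiple of 6 is 6 (not reached); still 0 fragment(s).
Step 2: advance 4 -> fork_pos = 1 + 4 = 5. Next multiple of 6 is 6 (not reached); still 0 fragment(s).
Step 3: advance 4 -> fork_pos = 5 + 4 = 9. Reached multiple(s) of 6: 6 -> fragment 1 completed (1 total).
Step 4: advance 3 -> fork_pos = 9 + 3 = 12. Reached multiple(s) of 6: 12 -> fragment 2 completed (2 total).
Step 5: advance 4 -> fork_pos = 12 + 4 = 16. Next multiple of 6 is 18 (not reached); still 2 fragment(s).
Final fork_pos = 16, so 2 fragment(s) are complete. Build each: template segment -> complement -> reverse.
Fragment 1: template[0:6] = CTAGAC -> complement GATCTG -> reversed GTCTAG
Fragment 2: template[6:12] = CTGCTA -> complement GACGAT -> reversed TAGCAG

Answer: GTCTAG,TAGCAG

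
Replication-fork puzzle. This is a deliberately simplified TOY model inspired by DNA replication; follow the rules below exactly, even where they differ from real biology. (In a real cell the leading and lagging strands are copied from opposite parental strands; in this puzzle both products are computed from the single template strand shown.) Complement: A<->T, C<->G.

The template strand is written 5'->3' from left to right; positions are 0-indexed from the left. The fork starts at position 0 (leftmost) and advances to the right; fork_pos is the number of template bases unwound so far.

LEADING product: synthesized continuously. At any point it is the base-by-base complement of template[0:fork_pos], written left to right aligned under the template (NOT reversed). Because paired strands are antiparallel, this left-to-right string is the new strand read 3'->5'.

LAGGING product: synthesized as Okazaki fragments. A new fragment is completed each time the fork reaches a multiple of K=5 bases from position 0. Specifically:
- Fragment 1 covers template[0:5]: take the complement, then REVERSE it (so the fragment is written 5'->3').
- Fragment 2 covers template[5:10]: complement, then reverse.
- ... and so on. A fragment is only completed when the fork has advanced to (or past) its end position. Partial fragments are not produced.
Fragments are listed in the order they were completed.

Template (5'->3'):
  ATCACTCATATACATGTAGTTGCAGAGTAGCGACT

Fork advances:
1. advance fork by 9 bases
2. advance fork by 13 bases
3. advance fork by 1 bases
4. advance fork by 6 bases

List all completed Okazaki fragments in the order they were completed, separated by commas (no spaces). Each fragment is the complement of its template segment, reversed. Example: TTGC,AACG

Answer: GTGAT,TATGA,ATGTA,ACTAC,CTGCA

Derivation:
Step 1: advance 9 -> fork_pos = 0 + 9 = 9. Reached multiple(s) of 5: 5 -> fragment 1 completed (1 total).
Step 2: advance 13 -> fork_pos = 9 + 13 = 22. Reached multiple(s) of 5: 10, 15, 20 -> fragments 2-4 completed (4 total).
Step 3: advance 1 -> fork_pos = 22 + 1 = 23. Next multiple of 5 is 25 (not reached); still 4 fragment(s).
Step 4: advance 6 -> fork_pos = 23 + 6 = 29. Reached multiple(s) of 5: 25 -> fragment 5 completed (5 total).
Final fork_pos = 29, so 5 fragment(s) are complete. Build each: template segment -> complement -> reverse.
Fragment 1: template[0:5] = ATCAC -> complement TAGTG -> reversed GTGAT
Fragment 2: template[5:10] = TCATA -> complement AGTAT -> reversed TATGA
Fragment 3: template[10:15] = TACAT -> complement ATGTA -> reversed ATGTA
Fragment 4: template[15:20] = GTAGT -> complement CATCA -> reversed ACTAC
Fragment 5: template[20:25] = TGCAG -> complement ACGTC -> reversed CTGCA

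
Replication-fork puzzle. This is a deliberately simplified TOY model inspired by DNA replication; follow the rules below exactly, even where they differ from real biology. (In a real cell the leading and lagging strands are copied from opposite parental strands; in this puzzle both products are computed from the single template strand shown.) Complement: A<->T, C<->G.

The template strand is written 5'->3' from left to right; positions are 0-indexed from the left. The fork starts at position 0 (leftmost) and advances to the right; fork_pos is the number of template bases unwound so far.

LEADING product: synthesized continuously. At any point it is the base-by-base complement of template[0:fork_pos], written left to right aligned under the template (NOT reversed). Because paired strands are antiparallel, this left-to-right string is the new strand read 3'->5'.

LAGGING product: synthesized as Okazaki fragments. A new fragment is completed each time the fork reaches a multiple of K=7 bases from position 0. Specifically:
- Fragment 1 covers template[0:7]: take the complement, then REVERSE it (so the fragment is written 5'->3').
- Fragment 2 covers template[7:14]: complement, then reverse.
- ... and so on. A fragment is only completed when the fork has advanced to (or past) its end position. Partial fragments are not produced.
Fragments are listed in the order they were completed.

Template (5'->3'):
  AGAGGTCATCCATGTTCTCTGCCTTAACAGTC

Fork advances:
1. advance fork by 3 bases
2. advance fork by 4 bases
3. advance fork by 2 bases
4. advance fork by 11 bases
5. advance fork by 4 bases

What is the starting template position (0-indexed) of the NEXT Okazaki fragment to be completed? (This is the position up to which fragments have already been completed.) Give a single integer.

Step 1: advance 3 -> fork_pos = 0 + 3 = 3. Next multiple of 7 is 7 (not reached); still 0 fragment(s).
Step 2: advance 4 -> fork_pos = 3 + 4 = 7. Reached multiple(s) of 7: 7 -> fragment 1 completed (1 total).
Step 3: advance 2 -> fork_pos = 7 + 2 = 9. Next multiple of 7 is 14 (not reached); still 1 fragment(s).
Step 4: advance 11 -> fork_pos = 9 + 11 = 20. Reached multiple(s) of 7: 14 -> fragment 2 completed (2 total).
Step 5: advance 4 -> fork_pos = 20 + 4 = 24. Reached multiple(s) of 7: 21 -> fragment 3 completed (3 total).
3 fragment(s) completed, covering template[0:21] (3 x 7 = 21). The next fragment, fragment 4, covers template[21:28], so it starts at position 21.

Answer: 21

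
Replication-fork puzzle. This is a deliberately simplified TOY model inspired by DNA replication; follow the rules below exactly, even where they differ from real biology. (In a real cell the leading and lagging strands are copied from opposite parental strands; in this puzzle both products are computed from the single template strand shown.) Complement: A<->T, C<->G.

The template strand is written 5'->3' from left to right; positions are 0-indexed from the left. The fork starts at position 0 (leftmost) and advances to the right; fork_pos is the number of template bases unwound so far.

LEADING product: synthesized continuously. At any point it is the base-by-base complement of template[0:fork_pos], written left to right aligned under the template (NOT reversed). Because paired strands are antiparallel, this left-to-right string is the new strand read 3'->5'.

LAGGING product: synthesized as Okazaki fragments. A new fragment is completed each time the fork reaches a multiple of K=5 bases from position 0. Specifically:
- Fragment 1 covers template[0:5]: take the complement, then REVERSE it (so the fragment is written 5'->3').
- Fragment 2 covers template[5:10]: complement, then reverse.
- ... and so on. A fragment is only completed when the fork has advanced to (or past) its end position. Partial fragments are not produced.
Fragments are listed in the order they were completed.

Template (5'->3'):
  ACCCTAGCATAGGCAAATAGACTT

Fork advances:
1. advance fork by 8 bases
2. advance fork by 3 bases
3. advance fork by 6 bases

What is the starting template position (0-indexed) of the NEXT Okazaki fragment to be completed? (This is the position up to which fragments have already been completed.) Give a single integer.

Step 1: advance 8 -> fork_pos = 0 + 8 = 8. Reached multiple(s) of 5: 5 -> fragment 1 completed (1 total).
Step 2: advance 3 -> fork_pos = 8 + 3 = 11. Reached multiple(s) of 5: 10 -> fragment 2 completed (2 total).
Step 3: advance 6 -> fork_pos = 11 + 6 = 17. Reached multiple(s) of 5: 15 -> fragment 3 completed (3 total).
3 fragment(s) completed, covering template[0:15] (3 x 5 = 15). The next fragment, fragment 4, covers template[15:20], so it starts at position 15.

Answer: 15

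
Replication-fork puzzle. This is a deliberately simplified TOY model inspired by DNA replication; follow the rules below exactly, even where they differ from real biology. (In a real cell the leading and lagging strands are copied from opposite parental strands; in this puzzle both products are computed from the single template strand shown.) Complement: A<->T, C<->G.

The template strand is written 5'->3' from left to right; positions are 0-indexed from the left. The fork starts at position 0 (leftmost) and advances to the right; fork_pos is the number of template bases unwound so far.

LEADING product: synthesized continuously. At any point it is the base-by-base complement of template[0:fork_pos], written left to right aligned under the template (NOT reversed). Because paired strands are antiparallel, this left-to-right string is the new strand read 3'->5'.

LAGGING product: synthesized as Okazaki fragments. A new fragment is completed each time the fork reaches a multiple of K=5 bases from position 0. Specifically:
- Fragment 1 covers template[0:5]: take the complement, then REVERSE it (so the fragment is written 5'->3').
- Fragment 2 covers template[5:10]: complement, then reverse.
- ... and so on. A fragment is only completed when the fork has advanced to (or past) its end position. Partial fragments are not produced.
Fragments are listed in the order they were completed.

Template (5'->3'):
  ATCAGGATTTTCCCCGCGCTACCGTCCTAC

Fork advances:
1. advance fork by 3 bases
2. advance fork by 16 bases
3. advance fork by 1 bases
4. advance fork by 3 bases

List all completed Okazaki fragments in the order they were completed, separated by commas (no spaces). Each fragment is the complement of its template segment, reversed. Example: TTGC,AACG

Step 1: advance 3 -> fork_pos = 0 + 3 = 3. Next multiple of 5 is 5 (not reached); still 0 fragment(s).
Step 2: advance 16 -> fork_pos = 3 + 16 = 19. Reached multiple(s) of 5: 5, 10, 15 -> fragments 1-3 completed (3 total).
Step 3: advance 1 -> fork_pos = 19 + 1 = 20. Reached multiple(s) of 5: 20 -> fragment 4 completed (4 total).
Step 4: advance 3 -> fork_pos = 20 + 3 = 23. Next multiple of 5 is 25 (not reached); still 4 fragment(s).
Final fork_pos = 23, so 4 fragment(s) are complete. Build each: template segment -> complement -> reverse.
Fragment 1: template[0:5] = ATCAG -> complement TAGTC -> reversed CTGAT
Fragment 2: template[5:10] = GATTT -> complement CTAAA -> reversed AAATC
Fragment 3: template[10:15] = TCCCC -> complement AGGGG -> reversed GGGGA
Fragment 4: template[15:20] = GCGCT -> complement CGCGA -> reversed AGCGC

Answer: CTGAT,AAATC,GGGGA,AGCGC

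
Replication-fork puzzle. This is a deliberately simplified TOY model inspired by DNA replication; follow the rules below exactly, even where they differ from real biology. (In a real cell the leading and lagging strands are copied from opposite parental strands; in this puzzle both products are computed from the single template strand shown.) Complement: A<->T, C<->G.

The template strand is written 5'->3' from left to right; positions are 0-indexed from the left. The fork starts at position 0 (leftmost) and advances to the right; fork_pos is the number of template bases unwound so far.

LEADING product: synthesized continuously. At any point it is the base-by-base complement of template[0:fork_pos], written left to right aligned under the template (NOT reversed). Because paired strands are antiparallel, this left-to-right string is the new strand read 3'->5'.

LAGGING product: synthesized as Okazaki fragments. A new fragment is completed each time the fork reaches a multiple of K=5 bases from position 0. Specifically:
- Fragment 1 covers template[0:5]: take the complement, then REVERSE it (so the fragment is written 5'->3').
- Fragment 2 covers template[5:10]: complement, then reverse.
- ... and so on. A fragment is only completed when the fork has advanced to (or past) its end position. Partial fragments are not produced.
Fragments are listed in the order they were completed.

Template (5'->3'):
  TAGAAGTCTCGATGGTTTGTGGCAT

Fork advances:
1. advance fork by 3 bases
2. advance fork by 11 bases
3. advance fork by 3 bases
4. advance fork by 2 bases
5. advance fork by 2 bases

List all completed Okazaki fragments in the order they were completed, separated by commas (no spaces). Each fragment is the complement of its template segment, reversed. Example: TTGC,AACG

Answer: TTCTA,GAGAC,CCATC,ACAAA

Derivation:
Step 1: advance 3 -> fork_pos = 0 + 3 = 3. Next multiple of 5 is 5 (not reached); still 0 fragment(s).
Step 2: advance 11 -> fork_pos = 3 + 11 = 14. Reached multiple(s) of 5: 5, 10 -> fragments 1-2 completed (2 total).
Step 3: advance 3 -> fork_pos = 14 + 3 = 17. Reached multiple(s) of 5: 15 -> fragment 3 completed (3 total).
Step 4: advance 2 -> fork_pos = 17 + 2 = 19. Next multiple of 5 is 20 (not reached); still 3 fragment(s).
Step 5: advance 2 -> fork_pos = 19 + 2 = 21. Reached multiple(s) of 5: 20 -> fragment 4 completed (4 total).
Final fork_pos = 21, so 4 fragment(s) are complete. Build each: template segment -> complement -> reverse.
Fragment 1: template[0:5] = TAGAA -> complement ATCTT -> reversed TTCTA
Fragment 2: template[5:10] = GTCTC -> complement CAGAG -> reversed GAGAC
Fragment 3: template[10:15] = GATGG -> complement CTACC -> reversed CCATC
Fragment 4: template[15:20] = TTTGT -> complement AAACA -> reversed ACAAA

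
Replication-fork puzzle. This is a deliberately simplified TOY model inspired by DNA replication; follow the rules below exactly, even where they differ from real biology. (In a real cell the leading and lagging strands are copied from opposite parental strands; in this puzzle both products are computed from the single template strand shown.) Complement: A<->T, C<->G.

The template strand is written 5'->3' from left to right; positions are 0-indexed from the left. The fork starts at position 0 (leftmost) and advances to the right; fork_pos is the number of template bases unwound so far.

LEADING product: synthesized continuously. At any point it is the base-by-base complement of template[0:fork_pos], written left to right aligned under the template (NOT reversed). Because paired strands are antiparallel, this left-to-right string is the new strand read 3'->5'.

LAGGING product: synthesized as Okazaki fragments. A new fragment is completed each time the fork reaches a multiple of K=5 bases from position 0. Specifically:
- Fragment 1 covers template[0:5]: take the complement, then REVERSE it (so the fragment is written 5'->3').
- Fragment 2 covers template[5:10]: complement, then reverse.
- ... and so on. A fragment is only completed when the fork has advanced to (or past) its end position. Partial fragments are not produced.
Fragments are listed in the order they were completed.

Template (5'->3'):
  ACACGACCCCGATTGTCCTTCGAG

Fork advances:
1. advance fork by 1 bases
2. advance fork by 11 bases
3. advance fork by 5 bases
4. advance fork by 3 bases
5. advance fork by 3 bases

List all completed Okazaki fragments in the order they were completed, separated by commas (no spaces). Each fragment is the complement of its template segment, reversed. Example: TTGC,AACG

Answer: CGTGT,GGGGT,CAATC,AAGGA

Derivation:
Step 1: advance 1 -> fork_pos = 0 + 1 = 1. Next multiple of 5 is 5 (not reached); still 0 fragment(s).
Step 2: advance 11 -> fork_pos = 1 + 11 = 12. Reached multiple(s) of 5: 5, 10 -> fragments 1-2 completed (2 total).
Step 3: advance 5 -> fork_pos = 12 + 5 = 17. Reached multiple(s) of 5: 15 -> fragment 3 completed (3 total).
Step 4: advance 3 -> fork_pos = 17 + 3 = 20. Reached multiple(s) of 5: 20 -> fragment 4 completed (4 total).
Step 5: advance 3 -> fork_pos = 20 + 3 = 23. Next multiple of 5 is 25 (not reached); still 4 fragment(s).
Final fork_pos = 23, so 4 fragment(s) are complete. Build each: template segment -> complement -> reverse.
Fragment 1: template[0:5] = ACACG -> complement TGTGC -> reversed CGTGT
Fragment 2: template[5:10] = ACCCC -> complement TGGGG -> reversed GGGGT
Fragment 3: template[10:15] = GATTG -> complement CTAAC -> reversed CAATC
Fragment 4: template[15:20] = TCCTT -> complement AGGAA -> reversed AAGGA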